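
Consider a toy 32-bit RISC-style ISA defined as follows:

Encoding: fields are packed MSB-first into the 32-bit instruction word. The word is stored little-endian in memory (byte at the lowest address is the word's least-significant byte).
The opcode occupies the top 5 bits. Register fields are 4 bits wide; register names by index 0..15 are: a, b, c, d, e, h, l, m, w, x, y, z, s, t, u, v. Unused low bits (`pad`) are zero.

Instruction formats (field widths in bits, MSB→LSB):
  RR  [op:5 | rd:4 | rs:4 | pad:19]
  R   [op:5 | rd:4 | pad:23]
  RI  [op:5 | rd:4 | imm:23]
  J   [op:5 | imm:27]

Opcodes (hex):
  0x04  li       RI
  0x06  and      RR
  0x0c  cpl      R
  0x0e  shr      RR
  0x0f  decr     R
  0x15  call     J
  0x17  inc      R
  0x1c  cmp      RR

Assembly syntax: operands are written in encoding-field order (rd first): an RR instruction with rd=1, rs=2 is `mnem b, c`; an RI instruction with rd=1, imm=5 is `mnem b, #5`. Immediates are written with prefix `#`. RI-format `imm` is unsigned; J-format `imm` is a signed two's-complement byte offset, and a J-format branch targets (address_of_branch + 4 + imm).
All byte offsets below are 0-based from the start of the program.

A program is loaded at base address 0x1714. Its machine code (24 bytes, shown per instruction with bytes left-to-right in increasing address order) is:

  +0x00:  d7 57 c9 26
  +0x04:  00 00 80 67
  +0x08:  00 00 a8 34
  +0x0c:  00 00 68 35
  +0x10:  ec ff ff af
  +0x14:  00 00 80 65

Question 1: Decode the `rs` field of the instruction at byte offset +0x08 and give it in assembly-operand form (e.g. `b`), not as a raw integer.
h

+0x08: 00 00 a8 34 ⇒ word 0x34a80000 (little)
  top 5b → 0x6 → and [RR]
  rd@[26:23]=0x9 ⇒ x
  rs@[22:19]=0x5 ⇒ h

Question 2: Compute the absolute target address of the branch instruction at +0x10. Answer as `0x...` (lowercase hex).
0x1714

[10] ec ff ff af → 0xafffffec
  opcode bits[31:27]=0x15: call/J
  [26:0] imm=134217708 (s27→-20) = #-20
  target = base 0x1714 + off 0x10 + 4 + imm -20 = 0x1714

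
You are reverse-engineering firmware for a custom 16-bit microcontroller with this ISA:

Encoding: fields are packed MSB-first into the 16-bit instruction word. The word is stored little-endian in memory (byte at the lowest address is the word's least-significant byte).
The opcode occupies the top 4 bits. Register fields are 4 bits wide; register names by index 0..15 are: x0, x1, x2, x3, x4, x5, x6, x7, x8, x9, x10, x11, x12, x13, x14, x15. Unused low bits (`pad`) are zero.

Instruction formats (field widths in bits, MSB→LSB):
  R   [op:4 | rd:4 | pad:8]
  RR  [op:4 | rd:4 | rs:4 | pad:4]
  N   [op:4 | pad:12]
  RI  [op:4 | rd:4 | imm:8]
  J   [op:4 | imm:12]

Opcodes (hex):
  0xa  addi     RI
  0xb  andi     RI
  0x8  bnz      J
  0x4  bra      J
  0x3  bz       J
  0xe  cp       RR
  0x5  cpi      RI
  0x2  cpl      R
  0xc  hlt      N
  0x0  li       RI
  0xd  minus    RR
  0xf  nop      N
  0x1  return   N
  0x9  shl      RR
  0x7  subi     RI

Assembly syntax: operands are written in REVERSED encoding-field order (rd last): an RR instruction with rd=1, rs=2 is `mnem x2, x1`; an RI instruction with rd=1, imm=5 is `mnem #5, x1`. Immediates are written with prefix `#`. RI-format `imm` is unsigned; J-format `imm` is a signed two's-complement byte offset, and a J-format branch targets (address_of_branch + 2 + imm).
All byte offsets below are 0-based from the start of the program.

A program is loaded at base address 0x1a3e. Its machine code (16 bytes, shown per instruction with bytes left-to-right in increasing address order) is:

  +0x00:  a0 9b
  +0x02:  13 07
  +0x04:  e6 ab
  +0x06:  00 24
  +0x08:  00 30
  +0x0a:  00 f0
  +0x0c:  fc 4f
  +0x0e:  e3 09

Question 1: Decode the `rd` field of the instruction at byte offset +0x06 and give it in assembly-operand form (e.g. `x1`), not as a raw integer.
@+06  little-endian(00 24) = 0x2400
  opcode bits[15:12]=0x2: cpl/R
  [11:8] rd=4 = x4

x4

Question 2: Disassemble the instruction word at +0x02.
li #19, x7

[02] 13 07 → 0x0713
  opcode bits[15:12]=0x0: li/RI
  rd: (w>>8)&0xf=0x7 → x7
  imm: (w>>0)&0xff=0x13 → #19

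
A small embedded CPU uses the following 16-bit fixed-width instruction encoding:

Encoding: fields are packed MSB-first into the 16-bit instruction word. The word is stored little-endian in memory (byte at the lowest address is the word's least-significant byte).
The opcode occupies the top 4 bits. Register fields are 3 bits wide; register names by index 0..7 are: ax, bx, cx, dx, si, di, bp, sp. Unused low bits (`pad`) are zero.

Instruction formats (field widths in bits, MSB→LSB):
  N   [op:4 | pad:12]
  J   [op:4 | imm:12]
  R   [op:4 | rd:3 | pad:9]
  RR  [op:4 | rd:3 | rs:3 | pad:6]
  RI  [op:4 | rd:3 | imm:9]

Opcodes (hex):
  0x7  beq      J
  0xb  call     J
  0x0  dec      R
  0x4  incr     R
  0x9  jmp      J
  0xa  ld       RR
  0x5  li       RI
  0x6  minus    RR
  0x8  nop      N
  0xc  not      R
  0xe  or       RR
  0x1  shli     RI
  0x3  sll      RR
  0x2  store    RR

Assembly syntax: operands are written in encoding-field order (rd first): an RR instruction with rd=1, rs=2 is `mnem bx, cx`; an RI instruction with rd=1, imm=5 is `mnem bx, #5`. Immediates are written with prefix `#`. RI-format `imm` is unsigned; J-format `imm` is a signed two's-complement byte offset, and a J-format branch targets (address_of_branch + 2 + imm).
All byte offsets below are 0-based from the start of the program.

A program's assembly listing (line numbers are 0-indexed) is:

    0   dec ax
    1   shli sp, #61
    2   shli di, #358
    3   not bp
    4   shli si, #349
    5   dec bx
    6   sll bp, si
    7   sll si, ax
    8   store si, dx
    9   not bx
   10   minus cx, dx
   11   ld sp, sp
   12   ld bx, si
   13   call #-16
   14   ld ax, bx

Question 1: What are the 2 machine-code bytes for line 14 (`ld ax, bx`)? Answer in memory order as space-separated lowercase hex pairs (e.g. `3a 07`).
40 a0

14. ld fields op=0xa:4|rd=0:3|rs=1:3|pad=0:6 → word a040h → 40 a0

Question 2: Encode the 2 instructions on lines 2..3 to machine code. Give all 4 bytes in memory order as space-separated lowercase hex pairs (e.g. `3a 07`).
66 1b 00 cc

2. shli fields op=0x1:4|rd=5:3|imm=358:9 → word 1b66h → 66 1b
3. not fields op=0xc:4|rd=6:3|pad=0:9 → word cc00h → 00 cc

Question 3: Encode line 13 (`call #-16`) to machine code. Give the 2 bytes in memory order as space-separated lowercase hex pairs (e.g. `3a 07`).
f0 bf

L13: call op=0xb:4|imm=-16:12 ⇒ 0xbff0 ⇒ little f0 bf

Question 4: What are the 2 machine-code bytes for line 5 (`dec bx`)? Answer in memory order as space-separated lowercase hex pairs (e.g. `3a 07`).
00 02

L5: dec op=0x0:4|rd=1:3|pad=0:9 ⇒ 0x0200 ⇒ little 00 02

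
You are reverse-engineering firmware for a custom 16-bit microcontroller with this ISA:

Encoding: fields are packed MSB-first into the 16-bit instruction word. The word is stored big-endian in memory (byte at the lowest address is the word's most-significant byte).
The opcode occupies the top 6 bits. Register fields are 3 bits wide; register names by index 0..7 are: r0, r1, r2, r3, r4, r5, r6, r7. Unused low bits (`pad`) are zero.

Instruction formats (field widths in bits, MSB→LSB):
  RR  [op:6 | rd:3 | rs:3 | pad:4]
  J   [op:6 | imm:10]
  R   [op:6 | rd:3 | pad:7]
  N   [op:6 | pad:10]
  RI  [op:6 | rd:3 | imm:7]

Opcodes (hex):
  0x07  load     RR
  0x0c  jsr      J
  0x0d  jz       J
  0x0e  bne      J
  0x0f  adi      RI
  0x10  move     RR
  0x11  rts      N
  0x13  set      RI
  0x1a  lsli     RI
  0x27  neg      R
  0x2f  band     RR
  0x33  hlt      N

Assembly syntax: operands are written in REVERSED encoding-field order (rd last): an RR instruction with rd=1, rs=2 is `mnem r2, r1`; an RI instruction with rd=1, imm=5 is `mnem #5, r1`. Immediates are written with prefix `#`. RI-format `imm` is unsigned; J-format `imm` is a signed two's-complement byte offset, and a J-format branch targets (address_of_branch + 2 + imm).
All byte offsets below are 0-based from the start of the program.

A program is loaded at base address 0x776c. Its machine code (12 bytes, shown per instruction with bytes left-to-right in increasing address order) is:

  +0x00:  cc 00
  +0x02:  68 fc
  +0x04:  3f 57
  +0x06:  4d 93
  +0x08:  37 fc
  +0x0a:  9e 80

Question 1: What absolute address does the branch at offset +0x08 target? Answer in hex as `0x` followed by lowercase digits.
0x7772

+0x08: 37 fc ⇒ word 0x37fc (big)
  op=0x37fc>>10=0xd ⇒ jz (J)
  imm: (w>>0)&0x3ff=0x3fc (s10→-4) → #-4
  target = base 0x776c + off 0x08 + 2 + imm -4 = 0x7772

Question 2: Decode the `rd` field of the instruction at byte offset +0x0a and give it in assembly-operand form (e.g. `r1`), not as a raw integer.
r5

+0x0a: 9e 80 ⇒ word 0x9e80 (big)
  top 6b → 0x27 → neg [R]
  rd@[9:7]=0x5 ⇒ r5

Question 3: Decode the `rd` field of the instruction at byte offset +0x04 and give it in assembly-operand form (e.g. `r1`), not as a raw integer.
r6

off 0x04: read 3f 57 as big → 0x3f57
  opcode bits[15:10]=0xf: adi/RI
  rd: (w>>7)&0x7=0x6 → r6
  imm: (w>>0)&0x7f=0x57 → #87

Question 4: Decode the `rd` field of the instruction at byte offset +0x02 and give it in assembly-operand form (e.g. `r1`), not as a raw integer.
+0x02: 68 fc ⇒ word 0x68fc (big)
  top 6b → 0x1a → lsli [RI]
  rd@[9:7]=0x1 ⇒ r1
  imm@[6:0]=0x7c ⇒ #124

r1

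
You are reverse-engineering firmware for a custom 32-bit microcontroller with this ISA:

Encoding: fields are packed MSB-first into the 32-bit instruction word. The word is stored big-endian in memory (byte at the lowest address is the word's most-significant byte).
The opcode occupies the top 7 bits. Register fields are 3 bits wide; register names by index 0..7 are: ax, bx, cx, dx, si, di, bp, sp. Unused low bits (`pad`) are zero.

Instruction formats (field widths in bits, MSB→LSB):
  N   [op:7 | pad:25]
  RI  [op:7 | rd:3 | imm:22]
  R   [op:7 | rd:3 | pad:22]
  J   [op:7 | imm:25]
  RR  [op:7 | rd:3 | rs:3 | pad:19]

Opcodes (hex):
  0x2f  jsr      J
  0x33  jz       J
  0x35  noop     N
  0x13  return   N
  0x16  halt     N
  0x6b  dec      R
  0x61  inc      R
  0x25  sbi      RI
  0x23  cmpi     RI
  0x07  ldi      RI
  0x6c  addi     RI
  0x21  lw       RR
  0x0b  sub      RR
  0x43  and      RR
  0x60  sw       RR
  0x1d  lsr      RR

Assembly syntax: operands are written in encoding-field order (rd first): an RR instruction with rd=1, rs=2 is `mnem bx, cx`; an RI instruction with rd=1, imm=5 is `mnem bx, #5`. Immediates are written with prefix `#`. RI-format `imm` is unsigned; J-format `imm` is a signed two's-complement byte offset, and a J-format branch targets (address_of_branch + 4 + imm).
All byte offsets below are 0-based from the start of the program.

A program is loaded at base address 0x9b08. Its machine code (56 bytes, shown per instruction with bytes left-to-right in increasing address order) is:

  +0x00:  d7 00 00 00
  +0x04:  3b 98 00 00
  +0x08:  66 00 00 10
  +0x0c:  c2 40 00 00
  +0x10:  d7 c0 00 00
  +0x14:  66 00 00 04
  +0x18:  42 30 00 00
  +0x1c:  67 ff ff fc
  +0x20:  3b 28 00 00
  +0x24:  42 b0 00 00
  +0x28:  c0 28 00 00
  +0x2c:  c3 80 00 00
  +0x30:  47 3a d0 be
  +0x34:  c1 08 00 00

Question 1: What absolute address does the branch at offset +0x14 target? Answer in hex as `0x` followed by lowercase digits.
off 0x14: read 66 00 00 04 as big → 0x66000004
  top 7b → 0x33 → jz [J]
  imm: (w>>0)&0x1ffffff=0x4 → #4
  target = base 0x9b08 + off 0x14 + 4 + imm 4 = 0x9b24

0x9b24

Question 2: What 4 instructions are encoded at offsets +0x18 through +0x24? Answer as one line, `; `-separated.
lw ax, bp; jz #-4; lsr si, di; lw cx, bp

+0x18: 42 30 00 00 ⇒ word 0x42300000 (big)
  op=0x42300000>>25=0x21 ⇒ lw (RR)
  rd@[24:22]=0x0 ⇒ ax
  rs@[21:19]=0x6 ⇒ bp
+0x1c: 67 ff ff fc ⇒ word 0x67fffffc (big)
  op=0x67fffffc>>25=0x33 ⇒ jz (J)
  imm@[24:0]=0x1fffffc (s25→-4) ⇒ #-4
+0x20: 3b 28 00 00 ⇒ word 0x3b280000 (big)
  op=0x3b280000>>25=0x1d ⇒ lsr (RR)
  rd@[24:22]=0x4 ⇒ si
  rs@[21:19]=0x5 ⇒ di
+0x24: 42 b0 00 00 ⇒ word 0x42b00000 (big)
  op=0x42b00000>>25=0x21 ⇒ lw (RR)
  rd@[24:22]=0x2 ⇒ cx
  rs@[21:19]=0x6 ⇒ bp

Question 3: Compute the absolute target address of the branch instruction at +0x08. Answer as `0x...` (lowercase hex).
0x9b24

+0x08: 66 00 00 10 ⇒ word 0x66000010 (big)
  top 7b → 0x33 → jz [J]
  [24:0] imm=16 = #16
  target = base 0x9b08 + off 0x08 + 4 + imm 16 = 0x9b24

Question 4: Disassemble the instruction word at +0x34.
sw si, bx

off 0x34: read c1 08 00 00 as big → 0xc1080000
  op=0xc1080000>>25=0x60 ⇒ sw (RR)
  rd@[24:22]=0x4 ⇒ si
  rs@[21:19]=0x1 ⇒ bx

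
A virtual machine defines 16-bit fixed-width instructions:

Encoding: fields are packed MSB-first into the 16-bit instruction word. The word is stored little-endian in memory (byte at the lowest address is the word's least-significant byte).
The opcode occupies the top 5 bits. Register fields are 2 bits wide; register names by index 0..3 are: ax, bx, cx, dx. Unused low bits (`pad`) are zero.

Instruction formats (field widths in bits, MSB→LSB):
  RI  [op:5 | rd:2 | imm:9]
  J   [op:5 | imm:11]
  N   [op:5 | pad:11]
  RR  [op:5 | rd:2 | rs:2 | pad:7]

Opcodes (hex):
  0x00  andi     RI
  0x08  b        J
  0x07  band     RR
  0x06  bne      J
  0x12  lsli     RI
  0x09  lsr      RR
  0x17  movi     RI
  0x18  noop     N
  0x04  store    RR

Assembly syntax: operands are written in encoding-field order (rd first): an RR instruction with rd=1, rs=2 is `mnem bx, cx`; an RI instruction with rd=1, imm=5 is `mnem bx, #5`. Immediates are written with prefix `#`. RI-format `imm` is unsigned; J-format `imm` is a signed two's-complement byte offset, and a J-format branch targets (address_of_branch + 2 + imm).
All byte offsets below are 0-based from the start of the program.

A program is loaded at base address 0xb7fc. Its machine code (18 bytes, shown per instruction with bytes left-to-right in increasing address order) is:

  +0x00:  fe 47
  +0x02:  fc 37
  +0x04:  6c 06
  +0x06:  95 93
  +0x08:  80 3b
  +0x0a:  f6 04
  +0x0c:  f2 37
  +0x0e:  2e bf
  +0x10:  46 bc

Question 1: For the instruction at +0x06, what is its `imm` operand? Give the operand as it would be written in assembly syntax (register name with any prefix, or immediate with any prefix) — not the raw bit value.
#405

@+06  little-endian(95 93) = 0x9395
  top 5b → 0x12 → lsli [RI]
  rd: (w>>9)&0x3=0x1 → bx
  imm: (w>>0)&0x1ff=0x195 → #405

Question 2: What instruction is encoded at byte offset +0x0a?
andi cx, #246

[0a] f6 04 → 0x04f6
  opcode bits[15:11]=0x0: andi/RI
  rd@[10:9]=0x2 ⇒ cx
  imm@[8:0]=0xf6 ⇒ #246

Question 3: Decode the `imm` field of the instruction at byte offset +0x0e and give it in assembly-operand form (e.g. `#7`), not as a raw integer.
@+0e  little-endian(2e bf) = 0xbf2e
  opcode bits[15:11]=0x17: movi/RI
  rd@[10:9]=0x3 ⇒ dx
  imm@[8:0]=0x12e ⇒ #302

#302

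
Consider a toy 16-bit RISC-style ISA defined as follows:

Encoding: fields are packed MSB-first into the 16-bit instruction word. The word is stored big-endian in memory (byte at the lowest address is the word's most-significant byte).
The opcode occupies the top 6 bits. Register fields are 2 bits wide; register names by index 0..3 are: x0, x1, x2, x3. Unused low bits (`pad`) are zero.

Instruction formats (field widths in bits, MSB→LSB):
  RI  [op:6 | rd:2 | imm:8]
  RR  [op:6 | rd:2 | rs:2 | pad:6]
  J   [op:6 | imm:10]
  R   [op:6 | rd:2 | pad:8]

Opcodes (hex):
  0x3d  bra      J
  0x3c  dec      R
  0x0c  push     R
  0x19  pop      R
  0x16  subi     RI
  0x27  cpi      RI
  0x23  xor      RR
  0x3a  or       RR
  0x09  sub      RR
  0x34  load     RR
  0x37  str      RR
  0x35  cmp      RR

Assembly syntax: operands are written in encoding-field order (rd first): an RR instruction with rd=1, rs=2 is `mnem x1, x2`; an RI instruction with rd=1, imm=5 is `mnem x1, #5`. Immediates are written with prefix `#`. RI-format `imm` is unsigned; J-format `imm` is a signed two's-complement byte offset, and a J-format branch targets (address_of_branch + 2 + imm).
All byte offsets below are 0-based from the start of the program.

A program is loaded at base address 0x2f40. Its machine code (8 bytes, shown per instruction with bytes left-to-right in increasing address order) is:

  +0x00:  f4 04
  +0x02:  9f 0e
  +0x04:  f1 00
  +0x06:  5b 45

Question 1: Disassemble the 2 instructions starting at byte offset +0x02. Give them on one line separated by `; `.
off 0x02: read 9f 0e as big → 0x9f0e
  top 6b → 0x27 → cpi [RI]
  rd@[9:8]=0x3 ⇒ x3
  imm@[7:0]=0xe ⇒ #14
off 0x04: read f1 00 as big → 0xf100
  top 6b → 0x3c → dec [R]
  rd@[9:8]=0x1 ⇒ x1

cpi x3, #14; dec x1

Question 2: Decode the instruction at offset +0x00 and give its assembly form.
bra #4

+0x00: f4 04 ⇒ word 0xf404 (big)
  opcode bits[15:10]=0x3d: bra/J
  imm: (w>>0)&0x3ff=0x4 → #4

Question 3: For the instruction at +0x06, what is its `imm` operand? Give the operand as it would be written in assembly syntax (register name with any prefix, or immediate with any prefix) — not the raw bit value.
#69

off 0x06: read 5b 45 as big → 0x5b45
  opcode bits[15:10]=0x16: subi/RI
  [9:8] rd=3 = x3
  [7:0] imm=69 = #69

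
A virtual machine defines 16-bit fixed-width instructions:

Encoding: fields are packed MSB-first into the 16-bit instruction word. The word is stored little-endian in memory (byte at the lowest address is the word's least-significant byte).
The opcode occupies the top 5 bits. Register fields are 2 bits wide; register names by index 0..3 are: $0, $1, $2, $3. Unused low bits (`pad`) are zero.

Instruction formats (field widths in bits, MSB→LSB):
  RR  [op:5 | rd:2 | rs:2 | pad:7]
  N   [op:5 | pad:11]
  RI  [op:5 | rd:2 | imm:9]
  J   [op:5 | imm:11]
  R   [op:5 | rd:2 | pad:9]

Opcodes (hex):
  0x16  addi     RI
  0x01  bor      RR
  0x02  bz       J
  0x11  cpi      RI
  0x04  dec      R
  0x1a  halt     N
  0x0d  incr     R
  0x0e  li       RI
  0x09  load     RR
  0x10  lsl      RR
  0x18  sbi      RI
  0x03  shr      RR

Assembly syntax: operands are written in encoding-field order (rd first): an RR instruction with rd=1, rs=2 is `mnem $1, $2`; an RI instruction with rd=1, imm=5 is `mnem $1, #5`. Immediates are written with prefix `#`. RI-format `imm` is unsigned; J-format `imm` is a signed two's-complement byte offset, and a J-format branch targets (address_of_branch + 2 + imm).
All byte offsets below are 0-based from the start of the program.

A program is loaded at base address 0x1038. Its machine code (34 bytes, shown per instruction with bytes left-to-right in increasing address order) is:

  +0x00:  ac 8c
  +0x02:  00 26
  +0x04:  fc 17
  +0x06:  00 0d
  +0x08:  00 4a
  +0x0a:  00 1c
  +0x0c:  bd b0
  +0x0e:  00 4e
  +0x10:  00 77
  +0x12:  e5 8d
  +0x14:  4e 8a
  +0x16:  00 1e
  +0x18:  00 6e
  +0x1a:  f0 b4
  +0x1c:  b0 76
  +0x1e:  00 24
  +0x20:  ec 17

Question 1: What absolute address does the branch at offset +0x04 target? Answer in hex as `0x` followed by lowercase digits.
0x103a

+0x04: fc 17 ⇒ word 0x17fc (little)
  op=0x17fc>>11=0x2 ⇒ bz (J)
  [10:0] imm=2044 (s11→-4) = #-4
  target = base 0x1038 + off 0x04 + 2 + imm -4 = 0x103a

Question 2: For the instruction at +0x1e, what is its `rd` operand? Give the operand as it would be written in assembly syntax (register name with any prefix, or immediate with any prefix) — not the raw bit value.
off 0x1e: read 00 24 as little → 0x2400
  op=0x2400>>11=0x4 ⇒ dec (R)
  [10:9] rd=2 = $2

$2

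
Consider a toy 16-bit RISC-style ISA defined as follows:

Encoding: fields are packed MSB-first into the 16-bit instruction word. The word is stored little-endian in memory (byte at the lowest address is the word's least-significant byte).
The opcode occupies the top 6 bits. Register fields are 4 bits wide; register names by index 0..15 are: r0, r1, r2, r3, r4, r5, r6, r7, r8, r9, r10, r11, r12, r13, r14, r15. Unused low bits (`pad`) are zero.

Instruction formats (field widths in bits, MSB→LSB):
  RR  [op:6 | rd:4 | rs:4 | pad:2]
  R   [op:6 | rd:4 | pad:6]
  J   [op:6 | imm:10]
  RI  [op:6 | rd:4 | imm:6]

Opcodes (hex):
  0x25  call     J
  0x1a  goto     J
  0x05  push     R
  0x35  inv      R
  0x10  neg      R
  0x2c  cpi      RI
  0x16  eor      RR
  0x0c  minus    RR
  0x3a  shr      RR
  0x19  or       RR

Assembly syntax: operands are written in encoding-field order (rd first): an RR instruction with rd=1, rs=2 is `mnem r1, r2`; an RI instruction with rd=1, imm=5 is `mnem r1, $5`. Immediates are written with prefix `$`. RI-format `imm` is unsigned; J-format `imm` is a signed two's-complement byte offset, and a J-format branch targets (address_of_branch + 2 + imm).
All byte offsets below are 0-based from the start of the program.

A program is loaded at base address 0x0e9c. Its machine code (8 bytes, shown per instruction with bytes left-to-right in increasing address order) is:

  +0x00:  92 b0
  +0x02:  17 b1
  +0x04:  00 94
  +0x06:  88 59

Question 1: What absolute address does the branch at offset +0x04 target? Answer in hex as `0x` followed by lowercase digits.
0x0ea2

off 0x04: read 00 94 as little → 0x9400
  op=0x9400>>10=0x25 ⇒ call (J)
  imm: (w>>0)&0x3ff=0x0 → $0
  target = base 0x0e9c + off 0x04 + 2 + imm 0 = 0x0ea2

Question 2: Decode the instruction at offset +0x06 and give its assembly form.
[06] 88 59 → 0x5988
  opcode bits[15:10]=0x16: eor/RR
  rd@[9:6]=0x6 ⇒ r6
  rs@[5:2]=0x2 ⇒ r2

eor r6, r2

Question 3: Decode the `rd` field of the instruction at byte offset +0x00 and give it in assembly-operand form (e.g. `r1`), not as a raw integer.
[00] 92 b0 → 0xb092
  top 6b → 0x2c → cpi [RI]
  rd@[9:6]=0x2 ⇒ r2
  imm@[5:0]=0x12 ⇒ $18

r2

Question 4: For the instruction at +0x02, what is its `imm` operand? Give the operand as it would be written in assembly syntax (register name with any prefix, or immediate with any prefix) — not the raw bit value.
[02] 17 b1 → 0xb117
  opcode bits[15:10]=0x2c: cpi/RI
  [9:6] rd=4 = r4
  [5:0] imm=23 = $23

$23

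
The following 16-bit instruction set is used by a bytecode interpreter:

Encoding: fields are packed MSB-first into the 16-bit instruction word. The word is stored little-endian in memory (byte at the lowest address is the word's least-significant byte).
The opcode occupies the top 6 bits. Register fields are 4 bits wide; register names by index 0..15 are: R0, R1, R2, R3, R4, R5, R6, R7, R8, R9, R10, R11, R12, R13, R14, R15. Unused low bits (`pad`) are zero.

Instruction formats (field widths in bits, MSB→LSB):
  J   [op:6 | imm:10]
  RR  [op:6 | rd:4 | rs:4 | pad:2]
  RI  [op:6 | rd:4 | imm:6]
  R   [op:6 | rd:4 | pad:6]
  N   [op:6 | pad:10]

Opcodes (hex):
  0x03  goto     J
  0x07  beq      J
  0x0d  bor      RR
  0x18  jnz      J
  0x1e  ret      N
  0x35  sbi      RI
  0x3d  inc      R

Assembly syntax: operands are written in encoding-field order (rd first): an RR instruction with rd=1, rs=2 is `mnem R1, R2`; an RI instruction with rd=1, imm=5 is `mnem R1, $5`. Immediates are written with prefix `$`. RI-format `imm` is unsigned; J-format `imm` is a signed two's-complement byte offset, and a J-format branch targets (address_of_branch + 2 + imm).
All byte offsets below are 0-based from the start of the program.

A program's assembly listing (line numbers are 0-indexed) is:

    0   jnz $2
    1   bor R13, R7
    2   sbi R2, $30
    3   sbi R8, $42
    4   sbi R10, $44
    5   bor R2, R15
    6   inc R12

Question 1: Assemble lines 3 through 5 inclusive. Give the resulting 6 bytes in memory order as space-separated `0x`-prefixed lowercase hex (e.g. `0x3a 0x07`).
0x2a 0xd6 0xac 0xd6 0xbc 0x34

line 3 (sbi): pack op=0x35:6|rd=8:4|imm=42:6 = 0xd62a; little→ 2a d6
line 4 (sbi): pack op=0x35:6|rd=10:4|imm=44:6 = 0xd6ac; little→ ac d6
line 5 (bor): pack op=0xd:6|rd=2:4|rs=15:4|pad=0:2 = 0x34bc; little→ bc 34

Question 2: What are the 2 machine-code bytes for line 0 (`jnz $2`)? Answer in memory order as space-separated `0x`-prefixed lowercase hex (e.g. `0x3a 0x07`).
0x02 0x60

0. jnz fields op=0x18:6|imm=2:10 → word 6002h → 02 60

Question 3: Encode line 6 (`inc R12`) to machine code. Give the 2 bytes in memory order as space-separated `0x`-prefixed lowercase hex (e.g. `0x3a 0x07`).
0x00 0xf7

6. inc fields op=0x3d:6|rd=12:4|pad=0:6 → word f700h → 00 f7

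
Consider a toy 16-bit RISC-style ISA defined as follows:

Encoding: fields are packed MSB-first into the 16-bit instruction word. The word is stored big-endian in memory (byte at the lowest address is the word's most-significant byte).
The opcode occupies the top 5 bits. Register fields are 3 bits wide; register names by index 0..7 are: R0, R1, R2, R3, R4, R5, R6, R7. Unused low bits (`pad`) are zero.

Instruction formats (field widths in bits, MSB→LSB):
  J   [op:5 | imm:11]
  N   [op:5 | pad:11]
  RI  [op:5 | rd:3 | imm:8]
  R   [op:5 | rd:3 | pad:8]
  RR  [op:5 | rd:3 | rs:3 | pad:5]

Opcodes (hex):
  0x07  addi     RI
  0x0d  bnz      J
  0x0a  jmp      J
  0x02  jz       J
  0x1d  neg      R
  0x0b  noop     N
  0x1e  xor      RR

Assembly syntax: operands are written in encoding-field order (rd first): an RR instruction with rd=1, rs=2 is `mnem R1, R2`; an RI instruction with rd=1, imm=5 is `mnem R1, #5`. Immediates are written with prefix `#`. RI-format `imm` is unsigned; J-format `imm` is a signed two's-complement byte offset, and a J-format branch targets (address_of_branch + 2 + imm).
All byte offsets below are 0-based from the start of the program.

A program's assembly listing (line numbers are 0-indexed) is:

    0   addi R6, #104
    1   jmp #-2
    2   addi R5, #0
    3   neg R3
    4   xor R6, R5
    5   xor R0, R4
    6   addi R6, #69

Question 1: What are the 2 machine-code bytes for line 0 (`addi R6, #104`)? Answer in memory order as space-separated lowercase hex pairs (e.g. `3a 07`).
line 0 (addi): pack op=0x7:5|rd=6:3|imm=104:8 = 0x3e68; big→ 3e 68

3e 68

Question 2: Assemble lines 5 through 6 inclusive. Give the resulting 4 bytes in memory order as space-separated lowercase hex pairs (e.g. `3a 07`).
f0 80 3e 45

line 5 (xor): pack op=0x1e:5|rd=0:3|rs=4:3|pad=0:5 = 0xf080; big→ f0 80
line 6 (addi): pack op=0x7:5|rd=6:3|imm=69:8 = 0x3e45; big→ 3e 45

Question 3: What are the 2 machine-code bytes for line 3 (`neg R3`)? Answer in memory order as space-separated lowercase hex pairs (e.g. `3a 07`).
L3: neg op=0x1d:5|rd=3:3|pad=0:8 ⇒ 0xeb00 ⇒ big eb 00

eb 00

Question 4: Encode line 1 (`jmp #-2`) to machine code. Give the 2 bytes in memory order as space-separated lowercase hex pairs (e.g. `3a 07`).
57 fe

L1: jmp op=0xa:5|imm=-2:11 ⇒ 0x57fe ⇒ big 57 fe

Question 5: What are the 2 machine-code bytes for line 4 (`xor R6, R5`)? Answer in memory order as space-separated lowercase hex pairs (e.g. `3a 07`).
4. xor fields op=0x1e:5|rd=6:3|rs=5:3|pad=0:5 → word f6a0h → f6 a0

f6 a0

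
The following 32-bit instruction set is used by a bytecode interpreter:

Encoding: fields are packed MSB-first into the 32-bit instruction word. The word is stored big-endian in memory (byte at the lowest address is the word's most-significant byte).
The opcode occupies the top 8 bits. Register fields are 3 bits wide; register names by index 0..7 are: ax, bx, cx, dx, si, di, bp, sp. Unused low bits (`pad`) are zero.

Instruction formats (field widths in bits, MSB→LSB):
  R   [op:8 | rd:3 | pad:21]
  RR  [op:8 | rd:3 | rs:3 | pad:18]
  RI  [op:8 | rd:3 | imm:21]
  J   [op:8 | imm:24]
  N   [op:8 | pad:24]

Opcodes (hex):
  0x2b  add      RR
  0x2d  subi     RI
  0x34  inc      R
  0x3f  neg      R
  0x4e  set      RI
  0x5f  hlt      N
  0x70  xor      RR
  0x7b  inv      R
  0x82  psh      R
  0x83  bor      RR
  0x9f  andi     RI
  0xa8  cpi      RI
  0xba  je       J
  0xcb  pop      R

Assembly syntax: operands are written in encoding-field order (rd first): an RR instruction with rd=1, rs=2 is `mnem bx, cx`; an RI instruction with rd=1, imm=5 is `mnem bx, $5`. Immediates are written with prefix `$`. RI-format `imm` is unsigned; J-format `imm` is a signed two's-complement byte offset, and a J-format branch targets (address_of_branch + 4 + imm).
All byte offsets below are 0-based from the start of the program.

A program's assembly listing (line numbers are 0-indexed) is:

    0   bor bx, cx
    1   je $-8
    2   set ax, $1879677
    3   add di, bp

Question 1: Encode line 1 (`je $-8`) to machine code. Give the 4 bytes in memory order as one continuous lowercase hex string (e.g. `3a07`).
bafffff8

line 1 (je): pack op=0xba:8|imm=-8:24 = 0xbafffff8; big→ ba ff ff f8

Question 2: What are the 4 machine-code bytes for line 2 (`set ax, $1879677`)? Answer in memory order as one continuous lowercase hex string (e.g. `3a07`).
L2: set op=0x4e:8|rd=0:3|imm=1879677:21 ⇒ 0x4e1cae7d ⇒ big 4e 1c ae 7d

4e1cae7d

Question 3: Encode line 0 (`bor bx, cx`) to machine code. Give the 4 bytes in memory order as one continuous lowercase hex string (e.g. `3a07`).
line 0 (bor): pack op=0x83:8|rd=1:3|rs=2:3|pad=0:18 = 0x83280000; big→ 83 28 00 00

83280000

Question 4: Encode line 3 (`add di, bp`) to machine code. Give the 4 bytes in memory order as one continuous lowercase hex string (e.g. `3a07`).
2bb80000

L3: add op=0x2b:8|rd=5:3|rs=6:3|pad=0:18 ⇒ 0x2bb80000 ⇒ big 2b b8 00 00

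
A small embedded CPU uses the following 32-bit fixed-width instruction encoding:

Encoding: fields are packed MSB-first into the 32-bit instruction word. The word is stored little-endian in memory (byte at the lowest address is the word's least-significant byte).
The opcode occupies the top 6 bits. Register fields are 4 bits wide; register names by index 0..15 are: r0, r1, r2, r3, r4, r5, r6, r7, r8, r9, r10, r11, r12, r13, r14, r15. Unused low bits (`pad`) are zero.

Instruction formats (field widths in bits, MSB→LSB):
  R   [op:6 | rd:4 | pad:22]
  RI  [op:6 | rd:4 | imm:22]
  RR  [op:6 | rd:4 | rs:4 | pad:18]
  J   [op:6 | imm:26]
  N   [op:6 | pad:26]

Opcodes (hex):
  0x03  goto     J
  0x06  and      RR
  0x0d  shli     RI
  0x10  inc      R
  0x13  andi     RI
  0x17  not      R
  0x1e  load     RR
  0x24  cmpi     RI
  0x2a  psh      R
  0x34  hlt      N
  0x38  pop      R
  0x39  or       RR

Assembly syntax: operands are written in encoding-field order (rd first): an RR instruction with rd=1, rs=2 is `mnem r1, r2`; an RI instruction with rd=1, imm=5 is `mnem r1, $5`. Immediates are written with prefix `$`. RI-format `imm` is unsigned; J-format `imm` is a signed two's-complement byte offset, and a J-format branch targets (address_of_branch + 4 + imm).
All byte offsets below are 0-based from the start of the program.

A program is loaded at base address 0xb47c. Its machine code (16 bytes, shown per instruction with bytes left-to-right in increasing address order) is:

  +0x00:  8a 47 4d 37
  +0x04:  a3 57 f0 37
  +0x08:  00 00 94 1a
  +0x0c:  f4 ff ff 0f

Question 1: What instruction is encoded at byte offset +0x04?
shli r15, $3168163

off 0x04: read a3 57 f0 37 as little → 0x37f057a3
  top 6b → 0xd → shli [RI]
  rd: (w>>22)&0xf=0xf → r15
  imm: (w>>0)&0x3fffff=0x3057a3 → $3168163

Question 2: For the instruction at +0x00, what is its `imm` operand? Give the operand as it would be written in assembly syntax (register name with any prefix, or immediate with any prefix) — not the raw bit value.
$870282

+0x00: 8a 47 4d 37 ⇒ word 0x374d478a (little)
  op=0x374d478a>>26=0xd ⇒ shli (RI)
  [25:22] rd=13 = r13
  [21:0] imm=870282 = $870282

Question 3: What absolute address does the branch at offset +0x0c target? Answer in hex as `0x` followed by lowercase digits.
0xb480

[0c] f4 ff ff 0f → 0x0ffffff4
  opcode bits[31:26]=0x3: goto/J
  imm: (w>>0)&0x3ffffff=0x3fffff4 (s26→-12) → $-12
  target = base 0xb47c + off 0x0c + 4 + imm -12 = 0xb480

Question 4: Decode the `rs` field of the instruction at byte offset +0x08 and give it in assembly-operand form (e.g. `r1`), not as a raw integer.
off 0x08: read 00 00 94 1a as little → 0x1a940000
  op=0x1a940000>>26=0x6 ⇒ and (RR)
  rd: (w>>22)&0xf=0xa → r10
  rs: (w>>18)&0xf=0x5 → r5

r5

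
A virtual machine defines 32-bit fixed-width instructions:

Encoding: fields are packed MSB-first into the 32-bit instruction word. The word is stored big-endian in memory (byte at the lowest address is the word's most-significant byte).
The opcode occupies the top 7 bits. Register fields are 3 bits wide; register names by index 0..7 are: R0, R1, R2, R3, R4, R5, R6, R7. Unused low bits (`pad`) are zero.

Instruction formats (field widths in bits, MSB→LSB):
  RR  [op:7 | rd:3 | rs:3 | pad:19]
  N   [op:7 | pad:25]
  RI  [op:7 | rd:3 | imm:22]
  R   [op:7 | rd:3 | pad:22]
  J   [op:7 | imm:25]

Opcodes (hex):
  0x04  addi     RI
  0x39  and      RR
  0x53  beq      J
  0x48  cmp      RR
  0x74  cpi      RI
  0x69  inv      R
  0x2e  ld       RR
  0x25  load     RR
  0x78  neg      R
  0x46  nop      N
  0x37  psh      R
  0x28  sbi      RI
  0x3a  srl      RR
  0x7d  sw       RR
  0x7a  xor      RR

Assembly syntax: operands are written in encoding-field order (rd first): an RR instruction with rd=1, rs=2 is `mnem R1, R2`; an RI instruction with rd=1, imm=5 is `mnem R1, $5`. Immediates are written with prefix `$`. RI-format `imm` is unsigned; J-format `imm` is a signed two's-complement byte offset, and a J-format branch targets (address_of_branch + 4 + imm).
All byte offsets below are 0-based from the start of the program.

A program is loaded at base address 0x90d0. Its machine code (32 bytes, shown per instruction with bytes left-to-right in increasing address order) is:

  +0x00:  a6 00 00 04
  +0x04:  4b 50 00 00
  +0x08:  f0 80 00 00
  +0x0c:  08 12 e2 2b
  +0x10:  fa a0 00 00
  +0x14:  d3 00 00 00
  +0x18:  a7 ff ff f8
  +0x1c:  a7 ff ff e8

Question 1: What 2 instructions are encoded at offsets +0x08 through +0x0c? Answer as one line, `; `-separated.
neg R2; addi R0, $1237547

[08] f0 80 00 00 → 0xf0800000
  opcode bits[31:25]=0x78: neg/R
  rd@[24:22]=0x2 ⇒ R2
[0c] 08 12 e2 2b → 0x0812e22b
  opcode bits[31:25]=0x4: addi/RI
  rd@[24:22]=0x0 ⇒ R0
  imm@[21:0]=0x12e22b ⇒ $1237547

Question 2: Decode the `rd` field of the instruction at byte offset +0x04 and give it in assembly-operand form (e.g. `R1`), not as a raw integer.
R5

@+04  big-endian(4b 50 00 00) = 0x4b500000
  op=0x4b500000>>25=0x25 ⇒ load (RR)
  [24:22] rd=5 = R5
  [21:19] rs=2 = R2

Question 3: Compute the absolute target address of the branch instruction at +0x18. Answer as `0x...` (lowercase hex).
+0x18: a7 ff ff f8 ⇒ word 0xa7fffff8 (big)
  op=0xa7fffff8>>25=0x53 ⇒ beq (J)
  imm: (w>>0)&0x1ffffff=0x1fffff8 (s25→-8) → $-8
  target = base 0x90d0 + off 0x18 + 4 + imm -8 = 0x90e4

0x90e4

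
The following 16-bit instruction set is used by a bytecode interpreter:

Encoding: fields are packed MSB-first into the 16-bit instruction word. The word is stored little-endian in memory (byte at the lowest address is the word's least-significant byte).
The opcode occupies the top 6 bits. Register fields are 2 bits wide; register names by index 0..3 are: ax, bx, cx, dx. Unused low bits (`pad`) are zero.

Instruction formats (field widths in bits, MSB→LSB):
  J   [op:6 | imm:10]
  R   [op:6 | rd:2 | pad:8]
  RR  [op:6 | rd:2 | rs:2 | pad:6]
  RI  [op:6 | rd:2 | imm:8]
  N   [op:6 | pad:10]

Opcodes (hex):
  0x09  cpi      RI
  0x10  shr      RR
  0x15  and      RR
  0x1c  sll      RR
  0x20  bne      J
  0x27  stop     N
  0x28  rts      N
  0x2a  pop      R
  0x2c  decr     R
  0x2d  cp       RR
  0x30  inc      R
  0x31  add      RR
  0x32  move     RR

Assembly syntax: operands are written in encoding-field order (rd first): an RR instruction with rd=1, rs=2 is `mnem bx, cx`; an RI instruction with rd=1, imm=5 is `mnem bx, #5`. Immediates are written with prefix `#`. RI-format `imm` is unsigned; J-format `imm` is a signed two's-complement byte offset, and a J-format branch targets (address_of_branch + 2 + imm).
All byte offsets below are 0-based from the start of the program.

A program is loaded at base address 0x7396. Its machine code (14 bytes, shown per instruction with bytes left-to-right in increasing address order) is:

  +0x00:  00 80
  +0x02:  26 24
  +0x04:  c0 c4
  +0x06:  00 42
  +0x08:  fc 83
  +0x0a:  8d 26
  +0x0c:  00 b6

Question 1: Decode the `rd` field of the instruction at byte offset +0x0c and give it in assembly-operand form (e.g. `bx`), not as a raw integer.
[0c] 00 b6 → 0xb600
  top 6b → 0x2d → cp [RR]
  [9:8] rd=2 = cx
  [7:6] rs=0 = ax

cx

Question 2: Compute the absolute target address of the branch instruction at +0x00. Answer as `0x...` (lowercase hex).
+0x00: 00 80 ⇒ word 0x8000 (little)
  opcode bits[15:10]=0x20: bne/J
  imm: (w>>0)&0x3ff=0x0 → #0
  target = base 0x7396 + off 0x00 + 2 + imm 0 = 0x7398

0x7398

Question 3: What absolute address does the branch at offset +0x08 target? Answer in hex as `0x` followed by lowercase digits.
+0x08: fc 83 ⇒ word 0x83fc (little)
  opcode bits[15:10]=0x20: bne/J
  [9:0] imm=1020 (s10→-4) = #-4
  target = base 0x7396 + off 0x08 + 2 + imm -4 = 0x739c

0x739c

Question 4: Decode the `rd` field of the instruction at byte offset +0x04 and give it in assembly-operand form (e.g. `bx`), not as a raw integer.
ax

@+04  little-endian(c0 c4) = 0xc4c0
  top 6b → 0x31 → add [RR]
  rd: (w>>8)&0x3=0x0 → ax
  rs: (w>>6)&0x3=0x3 → dx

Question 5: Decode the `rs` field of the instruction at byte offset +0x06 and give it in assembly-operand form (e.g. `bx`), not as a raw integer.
@+06  little-endian(00 42) = 0x4200
  opcode bits[15:10]=0x10: shr/RR
  rd: (w>>8)&0x3=0x2 → cx
  rs: (w>>6)&0x3=0x0 → ax

ax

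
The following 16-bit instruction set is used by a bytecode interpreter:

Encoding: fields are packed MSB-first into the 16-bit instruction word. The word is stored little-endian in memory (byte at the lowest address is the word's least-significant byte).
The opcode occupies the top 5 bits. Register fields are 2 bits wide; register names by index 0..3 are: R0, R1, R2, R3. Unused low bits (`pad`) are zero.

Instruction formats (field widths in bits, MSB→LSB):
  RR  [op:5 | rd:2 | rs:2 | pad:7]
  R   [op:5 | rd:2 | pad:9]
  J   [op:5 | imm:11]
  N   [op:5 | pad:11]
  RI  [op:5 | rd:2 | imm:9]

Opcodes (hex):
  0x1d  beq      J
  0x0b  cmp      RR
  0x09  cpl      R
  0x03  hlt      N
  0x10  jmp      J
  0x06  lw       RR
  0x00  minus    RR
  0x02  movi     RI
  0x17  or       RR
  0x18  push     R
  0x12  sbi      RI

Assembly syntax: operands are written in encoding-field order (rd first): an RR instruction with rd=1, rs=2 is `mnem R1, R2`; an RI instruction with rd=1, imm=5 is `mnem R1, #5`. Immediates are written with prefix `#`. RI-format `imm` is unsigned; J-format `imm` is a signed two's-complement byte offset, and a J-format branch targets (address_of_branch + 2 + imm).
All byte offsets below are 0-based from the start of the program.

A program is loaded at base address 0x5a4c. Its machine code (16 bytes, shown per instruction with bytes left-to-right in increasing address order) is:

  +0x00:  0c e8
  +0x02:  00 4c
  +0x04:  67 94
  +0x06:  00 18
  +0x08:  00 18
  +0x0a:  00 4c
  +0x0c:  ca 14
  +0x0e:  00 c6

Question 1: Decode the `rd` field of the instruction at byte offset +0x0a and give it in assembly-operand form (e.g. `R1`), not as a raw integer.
R2

[0a] 00 4c → 0x4c00
  op=0x4c00>>11=0x9 ⇒ cpl (R)
  rd: (w>>9)&0x3=0x2 → R2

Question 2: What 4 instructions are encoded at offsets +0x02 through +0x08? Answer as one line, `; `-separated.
cpl R2; sbi R2, #103; hlt; hlt

+0x02: 00 4c ⇒ word 0x4c00 (little)
  opcode bits[15:11]=0x9: cpl/R
  [10:9] rd=2 = R2
+0x04: 67 94 ⇒ word 0x9467 (little)
  opcode bits[15:11]=0x12: sbi/RI
  [10:9] rd=2 = R2
  [8:0] imm=103 = #103
+0x06: 00 18 ⇒ word 0x1800 (little)
  opcode bits[15:11]=0x3: hlt/N
+0x08: 00 18 ⇒ word 0x1800 (little)
  opcode bits[15:11]=0x3: hlt/N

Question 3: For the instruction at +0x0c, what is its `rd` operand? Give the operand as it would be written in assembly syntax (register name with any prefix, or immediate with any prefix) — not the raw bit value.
off 0x0c: read ca 14 as little → 0x14ca
  top 5b → 0x2 → movi [RI]
  rd: (w>>9)&0x3=0x2 → R2
  imm: (w>>0)&0x1ff=0xca → #202

R2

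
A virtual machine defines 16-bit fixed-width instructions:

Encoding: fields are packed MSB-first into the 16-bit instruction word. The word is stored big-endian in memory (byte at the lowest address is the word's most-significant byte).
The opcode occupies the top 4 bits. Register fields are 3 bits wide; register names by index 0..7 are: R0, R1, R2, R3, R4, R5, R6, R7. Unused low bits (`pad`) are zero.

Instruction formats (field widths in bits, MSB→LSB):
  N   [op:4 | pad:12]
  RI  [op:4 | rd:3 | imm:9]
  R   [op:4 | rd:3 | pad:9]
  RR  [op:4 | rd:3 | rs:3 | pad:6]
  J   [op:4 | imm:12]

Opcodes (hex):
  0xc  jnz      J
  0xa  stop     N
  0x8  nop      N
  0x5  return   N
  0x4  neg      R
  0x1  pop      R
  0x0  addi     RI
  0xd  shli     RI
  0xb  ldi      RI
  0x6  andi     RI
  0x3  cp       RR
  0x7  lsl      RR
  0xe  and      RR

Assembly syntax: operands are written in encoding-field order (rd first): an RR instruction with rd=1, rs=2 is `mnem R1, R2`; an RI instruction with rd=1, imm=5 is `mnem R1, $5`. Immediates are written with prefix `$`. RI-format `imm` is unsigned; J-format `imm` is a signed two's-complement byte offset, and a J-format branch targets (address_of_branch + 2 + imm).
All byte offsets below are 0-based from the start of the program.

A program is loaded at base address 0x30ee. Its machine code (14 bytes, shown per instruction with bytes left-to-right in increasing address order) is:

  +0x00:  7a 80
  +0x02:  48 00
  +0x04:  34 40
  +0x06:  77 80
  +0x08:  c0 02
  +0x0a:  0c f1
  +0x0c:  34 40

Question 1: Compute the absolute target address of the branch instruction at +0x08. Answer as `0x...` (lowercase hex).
[08] c0 02 → 0xc002
  top 4b → 0xc → jnz [J]
  [11:0] imm=2 = $2
  target = base 0x30ee + off 0x08 + 2 + imm 2 = 0x30fa

0x30fa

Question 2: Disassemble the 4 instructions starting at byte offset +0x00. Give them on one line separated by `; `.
lsl R5, R2; neg R4; cp R2, R1; lsl R3, R6

off 0x00: read 7a 80 as big → 0x7a80
  top 4b → 0x7 → lsl [RR]
  [11:9] rd=5 = R5
  [8:6] rs=2 = R2
off 0x02: read 48 00 as big → 0x4800
  top 4b → 0x4 → neg [R]
  [11:9] rd=4 = R4
off 0x04: read 34 40 as big → 0x3440
  top 4b → 0x3 → cp [RR]
  [11:9] rd=2 = R2
  [8:6] rs=1 = R1
off 0x06: read 77 80 as big → 0x7780
  top 4b → 0x7 → lsl [RR]
  [11:9] rd=3 = R3
  [8:6] rs=6 = R6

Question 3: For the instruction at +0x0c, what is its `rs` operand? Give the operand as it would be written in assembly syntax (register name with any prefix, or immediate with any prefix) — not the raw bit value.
R1

[0c] 34 40 → 0x3440
  top 4b → 0x3 → cp [RR]
  [11:9] rd=2 = R2
  [8:6] rs=1 = R1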